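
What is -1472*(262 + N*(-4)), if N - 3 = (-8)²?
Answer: 8832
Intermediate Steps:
N = 67 (N = 3 + (-8)² = 3 + 64 = 67)
-1472*(262 + N*(-4)) = -1472*(262 + 67*(-4)) = -1472*(262 - 268) = -1472*(-6) = 8832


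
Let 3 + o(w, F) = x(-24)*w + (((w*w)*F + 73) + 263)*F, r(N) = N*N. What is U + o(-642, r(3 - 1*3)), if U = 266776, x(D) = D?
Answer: 282181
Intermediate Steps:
r(N) = N**2
o(w, F) = -3 - 24*w + F*(336 + F*w**2) (o(w, F) = -3 + (-24*w + (((w*w)*F + 73) + 263)*F) = -3 + (-24*w + ((w**2*F + 73) + 263)*F) = -3 + (-24*w + ((F*w**2 + 73) + 263)*F) = -3 + (-24*w + ((73 + F*w**2) + 263)*F) = -3 + (-24*w + (336 + F*w**2)*F) = -3 + (-24*w + F*(336 + F*w**2)) = -3 - 24*w + F*(336 + F*w**2))
U + o(-642, r(3 - 1*3)) = 266776 + (-3 - 24*(-642) + 336*(3 - 1*3)**2 + ((3 - 1*3)**2)**2*(-642)**2) = 266776 + (-3 + 15408 + 336*(3 - 3)**2 + ((3 - 3)**2)**2*412164) = 266776 + (-3 + 15408 + 336*0**2 + (0**2)**2*412164) = 266776 + (-3 + 15408 + 336*0 + 0**2*412164) = 266776 + (-3 + 15408 + 0 + 0*412164) = 266776 + (-3 + 15408 + 0 + 0) = 266776 + 15405 = 282181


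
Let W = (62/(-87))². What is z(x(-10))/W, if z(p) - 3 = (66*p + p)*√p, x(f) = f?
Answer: 22707/3844 - 2535615*I*√10/1922 ≈ 5.9071 - 4171.9*I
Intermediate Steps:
z(p) = 3 + 67*p^(3/2) (z(p) = 3 + (66*p + p)*√p = 3 + (67*p)*√p = 3 + 67*p^(3/2))
W = 3844/7569 (W = (62*(-1/87))² = (-62/87)² = 3844/7569 ≈ 0.50786)
z(x(-10))/W = (3 + 67*(-10)^(3/2))/(3844/7569) = (3 + 67*(-10*I*√10))*(7569/3844) = (3 - 670*I*√10)*(7569/3844) = 22707/3844 - 2535615*I*√10/1922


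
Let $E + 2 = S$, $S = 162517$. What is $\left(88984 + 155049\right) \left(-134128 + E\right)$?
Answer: $6927364771$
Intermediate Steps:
$E = 162515$ ($E = -2 + 162517 = 162515$)
$\left(88984 + 155049\right) \left(-134128 + E\right) = \left(88984 + 155049\right) \left(-134128 + 162515\right) = 244033 \cdot 28387 = 6927364771$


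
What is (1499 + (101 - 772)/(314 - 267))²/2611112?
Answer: 1217381881/1441986602 ≈ 0.84424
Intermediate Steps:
(1499 + (101 - 772)/(314 - 267))²/2611112 = (1499 - 671/47)²*(1/2611112) = (69782/47)²*(1/2611112) = (4869527524/2209)*(1/2611112) = 1217381881/1441986602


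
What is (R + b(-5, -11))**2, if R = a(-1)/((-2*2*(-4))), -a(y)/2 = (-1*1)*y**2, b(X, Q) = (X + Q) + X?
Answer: 27889/64 ≈ 435.77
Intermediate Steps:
b(X, Q) = Q + 2*X (b(X, Q) = (Q + X) + X = Q + 2*X)
a(y) = 2*y**2 (a(y) = -2*(-1*1)*y**2 = -(-2)*y**2 = 2*y**2)
R = 1/8 (R = (2*(-1)**2)/((-2*2*(-4))) = (2*1)/((-4*(-4))) = 2/16 = 2*(1/16) = 1/8 ≈ 0.12500)
(R + b(-5, -11))**2 = (1/8 + (-11 + 2*(-5)))**2 = (1/8 + (-11 - 10))**2 = (1/8 - 21)**2 = (-167/8)**2 = 27889/64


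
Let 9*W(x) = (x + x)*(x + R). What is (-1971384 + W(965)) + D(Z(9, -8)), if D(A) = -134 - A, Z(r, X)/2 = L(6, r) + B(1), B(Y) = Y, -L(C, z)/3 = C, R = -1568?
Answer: -2100794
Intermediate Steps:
L(C, z) = -3*C
Z(r, X) = -34 (Z(r, X) = 2*(-3*6 + 1) = 2*(-18 + 1) = 2*(-17) = -34)
W(x) = 2*x*(-1568 + x)/9 (W(x) = ((x + x)*(x - 1568))/9 = ((2*x)*(-1568 + x))/9 = (2*x*(-1568 + x))/9 = 2*x*(-1568 + x)/9)
(-1971384 + W(965)) + D(Z(9, -8)) = (-1971384 + (2/9)*965*(-1568 + 965)) + (-134 - 1*(-34)) = (-1971384 + (2/9)*965*(-603)) + (-134 + 34) = (-1971384 - 129310) - 100 = -2100694 - 100 = -2100794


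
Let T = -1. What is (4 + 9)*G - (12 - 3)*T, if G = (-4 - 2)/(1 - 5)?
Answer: 57/2 ≈ 28.500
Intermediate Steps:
G = 3/2 (G = -6/(-4) = -6*(-¼) = 3/2 ≈ 1.5000)
(4 + 9)*G - (12 - 3)*T = (4 + 9)*(3/2) - (12 - 3)*(-1) = 13*(3/2) - 9*(-1) = 39/2 - 1*(-9) = 39/2 + 9 = 57/2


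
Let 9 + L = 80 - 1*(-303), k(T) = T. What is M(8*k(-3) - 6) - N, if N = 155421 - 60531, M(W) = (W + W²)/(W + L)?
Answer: -16320645/172 ≈ -94888.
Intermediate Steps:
L = 374 (L = -9 + (80 - 1*(-303)) = -9 + (80 + 303) = -9 + 383 = 374)
M(W) = (W + W²)/(374 + W) (M(W) = (W + W²)/(W + 374) = (W + W²)/(374 + W))
N = 94890
M(8*k(-3) - 6) - N = (8*(-3) - 6)*(1 + (8*(-3) - 6))/(374 + (8*(-3) - 6)) - 1*94890 = (-24 - 6)*(1 + (-24 - 6))/(374 + (-24 - 6)) - 94890 = -30*(1 - 30)/(374 - 30) - 94890 = -30*(-29)/344 - 94890 = -30*1/344*(-29) - 94890 = 435/172 - 94890 = -16320645/172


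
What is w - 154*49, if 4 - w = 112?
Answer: -7654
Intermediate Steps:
w = -108 (w = 4 - 1*112 = 4 - 112 = -108)
w - 154*49 = -108 - 154*49 = -108 - 7546 = -7654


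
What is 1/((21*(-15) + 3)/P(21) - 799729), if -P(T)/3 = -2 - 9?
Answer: -11/8797123 ≈ -1.2504e-6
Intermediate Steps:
P(T) = 33 (P(T) = -3*(-2 - 9) = -3*(-11) = 33)
1/((21*(-15) + 3)/P(21) - 799729) = 1/((21*(-15) + 3)/33 - 799729) = 1/((-315 + 3)/33 - 799729) = 1/((1/33)*(-312) - 799729) = 1/(-104/11 - 799729) = 1/(-8797123/11) = -11/8797123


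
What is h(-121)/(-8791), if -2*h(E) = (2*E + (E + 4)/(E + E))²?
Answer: 3416051809/1029672248 ≈ 3.3176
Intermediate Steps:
h(E) = -(2*E + (4 + E)/(2*E))²/2 (h(E) = -(2*E + (E + 4)/(E + E))²/2 = -(2*E + (4 + E)/((2*E)))²/2 = -(2*E + (4 + E)*(1/(2*E)))²/2 = -(2*E + (4 + E)/(2*E))²/2)
h(-121)/(-8791) = -⅛*(4 - 121 + 4*(-121)²)²/(-121)²/(-8791) = -⅛*1/14641*(4 - 121 + 4*14641)²*(-1/8791) = -⅛*1/14641*(4 - 121 + 58564)²*(-1/8791) = -⅛*1/14641*58447²*(-1/8791) = -⅛*1/14641*3416051809*(-1/8791) = -3416051809/117128*(-1/8791) = 3416051809/1029672248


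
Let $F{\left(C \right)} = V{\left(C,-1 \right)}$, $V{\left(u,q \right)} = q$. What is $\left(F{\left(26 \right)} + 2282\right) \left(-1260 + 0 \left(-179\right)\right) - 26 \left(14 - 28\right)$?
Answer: $-2873696$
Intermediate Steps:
$F{\left(C \right)} = -1$
$\left(F{\left(26 \right)} + 2282\right) \left(-1260 + 0 \left(-179\right)\right) - 26 \left(14 - 28\right) = \left(-1 + 2282\right) \left(-1260 + 0 \left(-179\right)\right) - 26 \left(14 - 28\right) = 2281 \left(-1260 + 0\right) - -364 = 2281 \left(-1260\right) + 364 = -2874060 + 364 = -2873696$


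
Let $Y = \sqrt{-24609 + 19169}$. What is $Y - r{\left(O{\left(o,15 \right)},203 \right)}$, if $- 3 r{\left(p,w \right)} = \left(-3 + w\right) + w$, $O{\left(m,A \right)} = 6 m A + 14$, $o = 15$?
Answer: $\frac{403}{3} + 8 i \sqrt{85} \approx 134.33 + 73.756 i$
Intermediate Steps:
$O{\left(m,A \right)} = 14 + 6 A m$ ($O{\left(m,A \right)} = 6 A m + 14 = 14 + 6 A m$)
$Y = 8 i \sqrt{85}$ ($Y = \sqrt{-5440} = 8 i \sqrt{85} \approx 73.756 i$)
$r{\left(p,w \right)} = 1 - \frac{2 w}{3}$ ($r{\left(p,w \right)} = - \frac{\left(-3 + w\right) + w}{3} = - \frac{-3 + 2 w}{3} = 1 - \frac{2 w}{3}$)
$Y - r{\left(O{\left(o,15 \right)},203 \right)} = 8 i \sqrt{85} - \left(1 - \frac{406}{3}\right) = 8 i \sqrt{85} - - \frac{403}{3} = 8 i \sqrt{85} + \frac{403}{3} = \frac{403}{3} + 8 i \sqrt{85}$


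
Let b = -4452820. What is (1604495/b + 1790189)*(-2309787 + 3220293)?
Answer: 725799640063726341/445282 ≈ 1.6300e+12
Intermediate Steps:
(1604495/b + 1790189)*(-2309787 + 3220293) = (1604495/(-4452820) + 1790189)*(-2309787 + 3220293) = (1604495*(-1/4452820) + 1790189)*910506 = (-320899/890564 + 1790189)*910506 = (1594277555697/890564)*910506 = 725799640063726341/445282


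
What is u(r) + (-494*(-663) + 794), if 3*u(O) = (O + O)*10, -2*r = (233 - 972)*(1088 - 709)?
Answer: 3785758/3 ≈ 1.2619e+6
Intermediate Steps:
r = 280081/2 (r = -(233 - 972)*(1088 - 709)/2 = -(-739)*379/2 = -½*(-280081) = 280081/2 ≈ 1.4004e+5)
u(O) = 20*O/3 (u(O) = ((O + O)*10)/3 = ((2*O)*10)/3 = (20*O)/3 = 20*O/3)
u(r) + (-494*(-663) + 794) = (20/3)*(280081/2) + (-494*(-663) + 794) = 2800810/3 + (327522 + 794) = 2800810/3 + 328316 = 3785758/3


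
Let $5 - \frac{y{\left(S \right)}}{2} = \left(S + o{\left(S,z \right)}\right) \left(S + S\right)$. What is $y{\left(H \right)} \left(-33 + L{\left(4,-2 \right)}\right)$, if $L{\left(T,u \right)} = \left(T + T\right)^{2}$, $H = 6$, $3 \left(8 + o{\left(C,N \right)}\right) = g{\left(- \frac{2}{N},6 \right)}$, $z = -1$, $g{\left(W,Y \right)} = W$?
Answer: $1302$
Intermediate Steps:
$o{\left(C,N \right)} = -8 - \frac{2}{3 N}$ ($o{\left(C,N \right)} = -8 + \frac{\left(-2\right) \frac{1}{N}}{3} = -8 - \frac{2}{3 N}$)
$L{\left(T,u \right)} = 4 T^{2}$ ($L{\left(T,u \right)} = \left(2 T\right)^{2} = 4 T^{2}$)
$y{\left(S \right)} = 10 - 4 S \left(- \frac{22}{3} + S\right)$ ($y{\left(S \right)} = 10 - 2 \left(S - \left(8 + \frac{2}{3 \left(-1\right)}\right)\right) \left(S + S\right) = 10 - 2 \left(S - \frac{22}{3}\right) 2 S = 10 - 2 \left(- \frac{22}{3} + S\right) 2 S = 10 - 2 \cdot 2 S \left(- \frac{22}{3} + S\right) = 10 - 4 S \left(- \frac{22}{3} + S\right)$)
$y{\left(H \right)} \left(-33 + L{\left(4,-2 \right)}\right) = \left(10 - 4 \cdot 6^{2} + \frac{88}{3} \cdot 6\right) \left(-33 + 4 \cdot 4^{2}\right) = \left(10 - 144 + 176\right) \left(-33 + 4 \cdot 16\right) = \left(10 - 144 + 176\right) \left(-33 + 64\right) = 42 \cdot 31 = 1302$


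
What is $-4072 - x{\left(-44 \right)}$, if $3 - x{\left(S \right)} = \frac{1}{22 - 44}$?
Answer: $- \frac{89651}{22} \approx -4075.0$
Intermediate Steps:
$x{\left(S \right)} = \frac{67}{22}$ ($x{\left(S \right)} = 3 - \frac{1}{22 - 44} = 3 - \frac{1}{-22} = 3 - - \frac{1}{22} = 3 + \frac{1}{22} = \frac{67}{22}$)
$-4072 - x{\left(-44 \right)} = -4072 - \frac{67}{22} = - \frac{89651}{22}$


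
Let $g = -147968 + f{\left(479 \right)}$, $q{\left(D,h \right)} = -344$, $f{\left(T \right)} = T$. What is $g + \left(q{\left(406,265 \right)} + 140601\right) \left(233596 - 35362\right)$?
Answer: $27803558649$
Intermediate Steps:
$g = -147489$ ($g = -147968 + 479 = -147489$)
$g + \left(q{\left(406,265 \right)} + 140601\right) \left(233596 - 35362\right) = -147489 + \left(-344 + 140601\right) \left(233596 - 35362\right) = -147489 + 140257 \cdot 198234 = -147489 + 27803706138 = 27803558649$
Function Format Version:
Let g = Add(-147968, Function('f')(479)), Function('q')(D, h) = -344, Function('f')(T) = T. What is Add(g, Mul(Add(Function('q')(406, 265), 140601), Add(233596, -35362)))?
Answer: 27803558649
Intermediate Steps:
g = -147489 (g = Add(-147968, 479) = -147489)
Add(g, Mul(Add(Function('q')(406, 265), 140601), Add(233596, -35362))) = Add(-147489, Mul(Add(-344, 140601), Add(233596, -35362))) = Add(-147489, Mul(140257, 198234)) = Add(-147489, 27803706138) = 27803558649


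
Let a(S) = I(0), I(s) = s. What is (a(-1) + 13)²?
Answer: 169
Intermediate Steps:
a(S) = 0
(a(-1) + 13)² = (0 + 13)² = 13² = 169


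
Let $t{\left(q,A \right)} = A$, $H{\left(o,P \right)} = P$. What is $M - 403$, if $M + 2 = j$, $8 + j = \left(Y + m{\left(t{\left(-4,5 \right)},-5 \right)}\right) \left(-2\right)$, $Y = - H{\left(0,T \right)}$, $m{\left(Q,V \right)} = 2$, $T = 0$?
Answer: $-417$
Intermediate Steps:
$Y = 0$ ($Y = \left(-1\right) 0 = 0$)
$j = -12$ ($j = -8 + \left(0 + 2\right) \left(-2\right) = -8 + 2 \left(-2\right) = -8 - 4 = -12$)
$M = -14$ ($M = -2 - 12 = -14$)
$M - 403 = -14 - 403 = -417$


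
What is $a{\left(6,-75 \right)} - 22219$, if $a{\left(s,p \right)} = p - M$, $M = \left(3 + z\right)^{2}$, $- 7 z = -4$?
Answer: $- \frac{1093031}{49} \approx -22307.0$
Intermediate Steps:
$z = \frac{4}{7}$ ($z = \left(- \frac{1}{7}\right) \left(-4\right) = \frac{4}{7} \approx 0.57143$)
$M = \frac{625}{49}$ ($M = \left(3 + \frac{4}{7}\right)^{2} = \left(\frac{25}{7}\right)^{2} = \frac{625}{49} \approx 12.755$)
$a{\left(s,p \right)} = - \frac{625}{49} + p$ ($a{\left(s,p \right)} = p - \frac{625}{49} = - \frac{625}{49} + p$)
$a{\left(6,-75 \right)} - 22219 = \left(- \frac{625}{49} - 75\right) - 22219 = - \frac{4300}{49} - 22219 = - \frac{1093031}{49}$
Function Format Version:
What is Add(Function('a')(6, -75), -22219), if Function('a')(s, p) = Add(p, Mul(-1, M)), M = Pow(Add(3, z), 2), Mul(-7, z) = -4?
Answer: Rational(-1093031, 49) ≈ -22307.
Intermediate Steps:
z = Rational(4, 7) (z = Mul(Rational(-1, 7), -4) = Rational(4, 7) ≈ 0.57143)
M = Rational(625, 49) (M = Pow(Add(3, Rational(4, 7)), 2) = Pow(Rational(25, 7), 2) = Rational(625, 49) ≈ 12.755)
Function('a')(s, p) = Add(Rational(-625, 49), p) (Function('a')(s, p) = Add(p, Mul(-1, Rational(625, 49))) = Add(p, Rational(-625, 49)) = Add(Rational(-625, 49), p))
Add(Function('a')(6, -75), -22219) = Add(Add(Rational(-625, 49), -75), -22219) = Add(Rational(-4300, 49), -22219) = Rational(-1093031, 49)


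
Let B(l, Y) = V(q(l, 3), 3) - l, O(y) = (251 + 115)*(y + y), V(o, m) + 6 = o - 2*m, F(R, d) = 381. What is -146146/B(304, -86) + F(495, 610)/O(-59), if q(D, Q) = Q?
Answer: 2103878065/4505948 ≈ 466.91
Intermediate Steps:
V(o, m) = -6 + o - 2*m (V(o, m) = -6 + (o - 2*m) = -6 + o - 2*m)
O(y) = 732*y (O(y) = 366*(2*y) = 732*y)
B(l, Y) = -9 - l (B(l, Y) = (-6 + 3 - 2*3) - l = (-6 + 3 - 6) - l = -9 - l)
-146146/B(304, -86) + F(495, 610)/O(-59) = -146146/(-9 - 1*304) + 381/((732*(-59))) = -146146/(-9 - 304) + 381/(-43188) = -146146/(-313) + 381*(-1/43188) = -146146*(-1/313) - 127/14396 = 146146/313 - 127/14396 = 2103878065/4505948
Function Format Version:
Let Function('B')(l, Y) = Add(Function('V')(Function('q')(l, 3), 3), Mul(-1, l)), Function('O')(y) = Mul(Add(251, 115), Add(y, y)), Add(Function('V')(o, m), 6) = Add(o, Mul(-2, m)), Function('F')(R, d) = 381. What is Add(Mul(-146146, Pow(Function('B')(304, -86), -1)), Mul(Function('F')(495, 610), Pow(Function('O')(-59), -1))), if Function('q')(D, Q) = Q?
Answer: Rational(2103878065, 4505948) ≈ 466.91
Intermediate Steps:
Function('V')(o, m) = Add(-6, o, Mul(-2, m)) (Function('V')(o, m) = Add(-6, Add(o, Mul(-2, m))) = Add(-6, o, Mul(-2, m)))
Function('O')(y) = Mul(732, y) (Function('O')(y) = Mul(366, Mul(2, y)) = Mul(732, y))
Function('B')(l, Y) = Add(-9, Mul(-1, l)) (Function('B')(l, Y) = Add(Add(-6, 3, Mul(-2, 3)), Mul(-1, l)) = Add(Add(-6, 3, -6), Mul(-1, l)) = Add(-9, Mul(-1, l)))
Add(Mul(-146146, Pow(Function('B')(304, -86), -1)), Mul(Function('F')(495, 610), Pow(Function('O')(-59), -1))) = Add(Mul(-146146, Pow(Add(-9, Mul(-1, 304)), -1)), Mul(381, Pow(Mul(732, -59), -1))) = Add(Mul(-146146, Pow(Add(-9, -304), -1)), Mul(381, Pow(-43188, -1))) = Add(Mul(-146146, Pow(-313, -1)), Mul(381, Rational(-1, 43188))) = Add(Mul(-146146, Rational(-1, 313)), Rational(-127, 14396)) = Add(Rational(146146, 313), Rational(-127, 14396)) = Rational(2103878065, 4505948)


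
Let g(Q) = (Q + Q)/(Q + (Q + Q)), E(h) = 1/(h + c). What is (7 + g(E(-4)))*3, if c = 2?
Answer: 23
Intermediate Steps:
E(h) = 1/(2 + h) (E(h) = 1/(h + 2) = 1/(2 + h))
g(Q) = ⅔ (g(Q) = (2*Q)/(Q + 2*Q) = (2*Q)/((3*Q)) = (2*Q)*(1/(3*Q)) = ⅔)
(7 + g(E(-4)))*3 = (7 + ⅔)*3 = (23/3)*3 = 23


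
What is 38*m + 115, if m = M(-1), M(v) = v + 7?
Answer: 343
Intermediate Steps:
M(v) = 7 + v
m = 6 (m = 7 - 1 = 6)
38*m + 115 = 38*6 + 115 = 228 + 115 = 343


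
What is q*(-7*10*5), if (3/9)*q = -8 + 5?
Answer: 3150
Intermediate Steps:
q = -9 (q = 3*(-8 + 5) = 3*(-3) = -9)
q*(-7*10*5) = -9*(-7*10)*5 = -(-630)*5 = -9*(-350) = 3150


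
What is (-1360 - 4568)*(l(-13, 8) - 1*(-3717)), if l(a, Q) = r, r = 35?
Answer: -22241856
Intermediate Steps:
l(a, Q) = 35
(-1360 - 4568)*(l(-13, 8) - 1*(-3717)) = (-1360 - 4568)*(35 - 1*(-3717)) = -5928*(35 + 3717) = -5928*3752 = -22241856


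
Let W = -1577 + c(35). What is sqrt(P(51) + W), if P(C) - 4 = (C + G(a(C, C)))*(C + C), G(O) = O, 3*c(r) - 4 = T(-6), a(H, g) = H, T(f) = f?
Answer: sqrt(79473)/3 ≈ 93.970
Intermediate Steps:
c(r) = -2/3 (c(r) = 4/3 + (1/3)*(-6) = 4/3 - 2 = -2/3)
W = -4733/3 (W = -1577 - 2/3 = -4733/3 ≈ -1577.7)
P(C) = 4 + 4*C**2 (P(C) = 4 + (C + C)*(C + C) = 4 + (2*C)*(2*C) = 4 + 4*C**2)
sqrt(P(51) + W) = sqrt((4 + 4*51**2) - 4733/3) = sqrt((4 + 4*2601) - 4733/3) = sqrt((4 + 10404) - 4733/3) = sqrt(10408 - 4733/3) = sqrt(26491/3) = sqrt(79473)/3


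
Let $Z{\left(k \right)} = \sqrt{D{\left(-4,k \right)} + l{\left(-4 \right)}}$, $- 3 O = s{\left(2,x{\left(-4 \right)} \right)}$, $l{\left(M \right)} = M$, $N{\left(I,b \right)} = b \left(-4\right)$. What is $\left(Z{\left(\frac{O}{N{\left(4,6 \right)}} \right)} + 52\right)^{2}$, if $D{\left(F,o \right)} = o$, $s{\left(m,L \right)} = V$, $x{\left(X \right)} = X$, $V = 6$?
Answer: $\frac{\left(312 + i \sqrt{141}\right)^{2}}{36} \approx 2700.1 + 205.82 i$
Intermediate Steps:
$N{\left(I,b \right)} = - 4 b$
$s{\left(m,L \right)} = 6$
$O = -2$ ($O = \left(- \frac{1}{3}\right) 6 = -2$)
$Z{\left(k \right)} = \sqrt{-4 + k}$ ($Z{\left(k \right)} = \sqrt{k - 4} = \sqrt{-4 + k}$)
$\left(Z{\left(\frac{O}{N{\left(4,6 \right)}} \right)} + 52\right)^{2} = \left(\sqrt{-4 - \frac{2}{\left(-4\right) 6}} + 52\right)^{2} = \left(\sqrt{-4 - \frac{2}{-24}} + 52\right)^{2} = \left(\sqrt{-4 - - \frac{1}{12}} + 52\right)^{2} = \left(\sqrt{-4 + \frac{1}{12}} + 52\right)^{2} = \left(\sqrt{- \frac{47}{12}} + 52\right)^{2} = \left(\frac{i \sqrt{141}}{6} + 52\right)^{2} = \left(52 + \frac{i \sqrt{141}}{6}\right)^{2}$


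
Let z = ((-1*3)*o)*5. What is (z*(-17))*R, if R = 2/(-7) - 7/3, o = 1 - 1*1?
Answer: 0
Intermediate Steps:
o = 0 (o = 1 - 1 = 0)
R = -55/21 (R = 2*(-⅐) - 7*⅓ = -2/7 - 7/3 = -55/21 ≈ -2.6190)
z = 0 (z = (-1*3*0)*5 = -3*0*5 = 0*5 = 0)
(z*(-17))*R = (0*(-17))*(-55/21) = 0*(-55/21) = 0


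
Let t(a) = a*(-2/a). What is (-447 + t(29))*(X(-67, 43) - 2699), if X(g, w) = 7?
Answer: 1208708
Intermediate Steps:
t(a) = -2
(-447 + t(29))*(X(-67, 43) - 2699) = (-447 - 2)*(7 - 2699) = -449*(-2692) = 1208708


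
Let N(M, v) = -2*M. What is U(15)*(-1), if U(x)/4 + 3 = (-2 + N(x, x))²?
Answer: -4084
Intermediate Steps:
U(x) = -12 + 4*(-2 - 2*x)²
U(15)*(-1) = (-12 + 16*(1 + 15)²)*(-1) = (-12 + 16*16²)*(-1) = (-12 + 16*256)*(-1) = (-12 + 4096)*(-1) = 4084*(-1) = -4084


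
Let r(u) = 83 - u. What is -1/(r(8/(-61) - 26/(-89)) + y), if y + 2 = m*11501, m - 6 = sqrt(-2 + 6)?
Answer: -5429/499950307 ≈ -1.0859e-5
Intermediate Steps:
m = 8 (m = 6 + sqrt(-2 + 6) = 6 + sqrt(4) = 6 + 2 = 8)
y = 92006 (y = -2 + 8*11501 = -2 + 92008 = 92006)
-1/(r(8/(-61) - 26/(-89)) + y) = -1/((83 - (8/(-61) - 26/(-89))) + 92006) = -1/((83 - (8*(-1/61) - 26*(-1/89))) + 92006) = -1/((83 - (-8/61 + 26/89)) + 92006) = -1/((83 - 1*874/5429) + 92006) = -1/((83 - 874/5429) + 92006) = -1/(449733/5429 + 92006) = -1/499950307/5429 = -1*5429/499950307 = -5429/499950307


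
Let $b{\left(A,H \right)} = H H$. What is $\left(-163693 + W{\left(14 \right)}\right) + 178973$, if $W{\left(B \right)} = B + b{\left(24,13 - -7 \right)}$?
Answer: $15694$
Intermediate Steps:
$b{\left(A,H \right)} = H^{2}$
$W{\left(B \right)} = 400 + B$ ($W{\left(B \right)} = B + \left(13 - -7\right)^{2} = B + \left(13 + 7\right)^{2} = B + 20^{2} = B + 400 = 400 + B$)
$\left(-163693 + W{\left(14 \right)}\right) + 178973 = \left(-163693 + \left(400 + 14\right)\right) + 178973 = \left(-163693 + 414\right) + 178973 = -163279 + 178973 = 15694$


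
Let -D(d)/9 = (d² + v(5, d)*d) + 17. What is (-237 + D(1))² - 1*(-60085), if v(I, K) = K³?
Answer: 226549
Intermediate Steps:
D(d) = -153 - 9*d² - 9*d⁴ (D(d) = -9*((d² + d³*d) + 17) = -9*((d² + d⁴) + 17) = -9*(17 + d² + d⁴) = -153 - 9*d² - 9*d⁴)
(-237 + D(1))² - 1*(-60085) = (-237 + (-153 - 9*1² - 9*1⁴))² - 1*(-60085) = (-237 + (-153 - 9*1 - 9*1))² + 60085 = (-237 + (-153 - 9 - 9))² + 60085 = (-237 - 171)² + 60085 = (-408)² + 60085 = 166464 + 60085 = 226549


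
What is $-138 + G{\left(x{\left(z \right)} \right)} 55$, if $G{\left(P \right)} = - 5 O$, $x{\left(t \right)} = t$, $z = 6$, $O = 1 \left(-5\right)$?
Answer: $1237$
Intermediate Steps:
$O = -5$
$G{\left(P \right)} = 25$ ($G{\left(P \right)} = \left(-5\right) \left(-5\right) = 25$)
$-138 + G{\left(x{\left(z \right)} \right)} 55 = -138 + 25 \cdot 55 = -138 + 1375 = 1237$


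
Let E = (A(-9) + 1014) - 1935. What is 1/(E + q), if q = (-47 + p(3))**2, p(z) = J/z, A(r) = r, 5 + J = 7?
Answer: 9/10951 ≈ 0.00082184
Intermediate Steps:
J = 2 (J = -5 + 7 = 2)
p(z) = 2/z
E = -930 (E = (-9 + 1014) - 1935 = 1005 - 1935 = -930)
q = 19321/9 (q = (-47 + 2/3)**2 = (-139/3)**2 = 19321/9 ≈ 2146.8)
1/(E + q) = 1/(-930 + 19321/9) = 1/(10951/9) = 9/10951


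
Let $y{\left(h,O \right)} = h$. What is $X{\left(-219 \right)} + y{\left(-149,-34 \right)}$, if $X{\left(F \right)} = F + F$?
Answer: $-587$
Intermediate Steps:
$X{\left(F \right)} = 2 F$
$X{\left(-219 \right)} + y{\left(-149,-34 \right)} = 2 \left(-219\right) - 149 = -438 - 149 = -587$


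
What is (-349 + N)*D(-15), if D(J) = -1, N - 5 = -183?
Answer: 527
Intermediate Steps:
N = -178 (N = 5 - 183 = -178)
(-349 + N)*D(-15) = (-349 - 178)*(-1) = -527*(-1) = 527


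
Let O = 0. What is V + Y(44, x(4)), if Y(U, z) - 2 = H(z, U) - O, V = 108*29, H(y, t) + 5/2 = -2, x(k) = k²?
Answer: 6259/2 ≈ 3129.5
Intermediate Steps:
H(y, t) = -9/2 (H(y, t) = -5/2 - 2 = -9/2)
V = 3132
Y(U, z) = -5/2 (Y(U, z) = 2 + (-9/2 - 1*0) = 2 + (-9/2 + 0) = 2 - 9/2 = -5/2)
V + Y(44, x(4)) = 3132 - 5/2 = 6259/2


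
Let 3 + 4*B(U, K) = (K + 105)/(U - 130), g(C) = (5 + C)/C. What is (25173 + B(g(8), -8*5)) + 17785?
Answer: 13574451/316 ≈ 42957.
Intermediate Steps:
g(C) = (5 + C)/C
B(U, K) = -¾ + (105 + K)/(4*(-130 + U)) (B(U, K) = -¾ + ((K + 105)/(U - 130))/4 = -¾ + ((105 + K)/(-130 + U))/4 = -¾ + (105 + K)/(4*(-130 + U)))
(25173 + B(g(8), -8*5)) + 17785 = (25173 + (495 - 8*5 - 3*(5 + 8)/8)/(4*(-130 + (5 + 8)/8))) + 17785 = (25173 + (495 - 40 - 3*13/8)/(4*(-130 + (⅛)*13))) + 17785 = (25173 + (495 - 40 - 3*13/8)/(4*(-130 + 13/8))) + 17785 = (25173 + (495 - 40 - 39/8)/(4*(-1027/8))) + 17785 = (25173 + (¼)*(-8/1027)*(3601/8)) + 17785 = (25173 - 277/316) + 17785 = 7954391/316 + 17785 = 13574451/316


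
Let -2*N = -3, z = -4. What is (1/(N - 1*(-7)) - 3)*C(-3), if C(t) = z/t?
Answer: -196/51 ≈ -3.8431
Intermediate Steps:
N = 3/2 (N = -½*(-3) = 3/2 ≈ 1.5000)
C(t) = -4/t
(1/(N - 1*(-7)) - 3)*C(-3) = (1/(3/2 - 1*(-7)) - 3)*(-4/(-3)) = (1/(3/2 + 7) - 3)*(-4*(-⅓)) = (1/(17/2) - 3)*(4/3) = (2/17 - 3)*(4/3) = -49/17*4/3 = -196/51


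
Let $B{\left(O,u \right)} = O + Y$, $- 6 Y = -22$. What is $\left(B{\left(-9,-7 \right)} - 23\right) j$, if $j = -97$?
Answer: $\frac{8245}{3} \approx 2748.3$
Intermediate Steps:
$Y = \frac{11}{3}$ ($Y = \left(- \frac{1}{6}\right) \left(-22\right) = \frac{11}{3} \approx 3.6667$)
$B{\left(O,u \right)} = \frac{11}{3} + O$ ($B{\left(O,u \right)} = O + \frac{11}{3} = \frac{11}{3} + O$)
$\left(B{\left(-9,-7 \right)} - 23\right) j = \left(\left(\frac{11}{3} - 9\right) - 23\right) \left(-97\right) = \left(- \frac{16}{3} - 23\right) \left(-97\right) = \left(- \frac{85}{3}\right) \left(-97\right) = \frac{8245}{3}$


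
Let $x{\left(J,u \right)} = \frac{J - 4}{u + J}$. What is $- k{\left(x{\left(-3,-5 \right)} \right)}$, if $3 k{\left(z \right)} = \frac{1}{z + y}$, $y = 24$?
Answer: $- \frac{8}{597} \approx -0.0134$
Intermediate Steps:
$x{\left(J,u \right)} = \frac{-4 + J}{J + u}$
$k{\left(z \right)} = \frac{1}{3 \left(24 + z\right)}$ ($k{\left(z \right)} = \frac{1}{3 \left(z + 24\right)} = \frac{1}{3 \left(24 + z\right)}$)
$- k{\left(x{\left(-3,-5 \right)} \right)} = - \frac{1}{3 \left(24 + \frac{-4 - 3}{-3 - 5}\right)} = - \frac{1}{3 \left(24 + \frac{1}{-8} \left(-7\right)\right)} = - \frac{1}{3 \left(24 - - \frac{7}{8}\right)} = - \frac{1}{3 \left(24 + \frac{7}{8}\right)} = - \frac{1}{3 \cdot \frac{199}{8}} = - \frac{8}{3 \cdot 199} = \left(-1\right) \frac{8}{597} = - \frac{8}{597}$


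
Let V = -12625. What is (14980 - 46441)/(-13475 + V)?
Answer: 10487/8700 ≈ 1.2054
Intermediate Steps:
(14980 - 46441)/(-13475 + V) = (14980 - 46441)/(-13475 - 12625) = -31461/(-26100) = -31461*(-1/26100) = 10487/8700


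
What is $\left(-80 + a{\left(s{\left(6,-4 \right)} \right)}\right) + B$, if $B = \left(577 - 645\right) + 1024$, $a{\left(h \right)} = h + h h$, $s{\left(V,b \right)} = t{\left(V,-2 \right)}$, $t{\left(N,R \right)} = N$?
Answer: $918$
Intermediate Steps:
$s{\left(V,b \right)} = V$
$a{\left(h \right)} = h + h^{2}$
$B = 956$ ($B = -68 + 1024 = 956$)
$\left(-80 + a{\left(s{\left(6,-4 \right)} \right)}\right) + B = \left(-80 + 6 \left(1 + 6\right)\right) + 956 = \left(-80 + 6 \cdot 7\right) + 956 = \left(-80 + 42\right) + 956 = -38 + 956 = 918$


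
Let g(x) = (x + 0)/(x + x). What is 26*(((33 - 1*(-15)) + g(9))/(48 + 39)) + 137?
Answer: 13180/87 ≈ 151.49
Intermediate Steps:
g(x) = ½ (g(x) = x/((2*x)) = x*(1/(2*x)) = ½)
26*(((33 - 1*(-15)) + g(9))/(48 + 39)) + 137 = 26*(((33 - 1*(-15)) + ½)/(48 + 39)) + 137 = 26*(((33 + 15) + ½)/87) + 137 = 26*((48 + ½)*(1/87)) + 137 = 26*((97/2)*(1/87)) + 137 = 26*(97/174) + 137 = 1261/87 + 137 = 13180/87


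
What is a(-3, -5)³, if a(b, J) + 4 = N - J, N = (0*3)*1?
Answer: 1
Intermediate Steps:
N = 0 (N = 0*1 = 0)
a(b, J) = -4 - J (a(b, J) = -4 + (0 - J) = -4 - J)
a(-3, -5)³ = (-4 - 1*(-5))³ = (-4 + 5)³ = 1³ = 1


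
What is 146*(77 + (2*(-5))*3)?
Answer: 6862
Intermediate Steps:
146*(77 + (2*(-5))*3) = 146*(77 - 10*3) = 146*(77 - 30) = 146*47 = 6862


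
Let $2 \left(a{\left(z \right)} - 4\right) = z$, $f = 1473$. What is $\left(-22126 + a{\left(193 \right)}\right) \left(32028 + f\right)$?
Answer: $- \frac{1475752551}{2} \approx -7.3788 \cdot 10^{8}$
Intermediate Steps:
$a{\left(z \right)} = 4 + \frac{z}{2}$
$\left(-22126 + a{\left(193 \right)}\right) \left(32028 + f\right) = \left(-22126 + \left(4 + \frac{1}{2} \cdot 193\right)\right) \left(32028 + 1473\right) = \left(-22126 + \left(4 + \frac{193}{2}\right)\right) 33501 = \left(-22126 + \frac{201}{2}\right) 33501 = \left(- \frac{44051}{2}\right) 33501 = - \frac{1475752551}{2}$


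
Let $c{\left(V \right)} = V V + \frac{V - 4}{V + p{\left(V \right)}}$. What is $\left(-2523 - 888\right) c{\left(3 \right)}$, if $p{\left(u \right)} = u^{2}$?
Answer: $- \frac{121659}{4} \approx -30415.0$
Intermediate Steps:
$c{\left(V \right)} = V^{2} + \frac{-4 + V}{V + V^{2}}$ ($c{\left(V \right)} = V V + \frac{V - 4}{V + V^{2}} = V^{2} + \frac{-4 + V}{V + V^{2}}$)
$\left(-2523 - 888\right) c{\left(3 \right)} = \left(-2523 - 888\right) \frac{-4 + 3 + 3^{3} + 3^{4}}{3 \left(1 + 3\right)} = - 3411 \frac{-4 + 3 + 27 + 81}{3 \cdot 4} = - 3411 \cdot \frac{1}{3} \cdot \frac{1}{4} \cdot 107 = \left(-3411\right) \frac{107}{12} = - \frac{121659}{4}$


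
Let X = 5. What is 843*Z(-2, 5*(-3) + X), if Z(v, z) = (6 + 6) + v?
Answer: 8430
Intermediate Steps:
Z(v, z) = 12 + v
843*Z(-2, 5*(-3) + X) = 843*(12 - 2) = 843*10 = 8430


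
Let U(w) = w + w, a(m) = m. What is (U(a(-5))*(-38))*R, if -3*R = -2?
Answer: 760/3 ≈ 253.33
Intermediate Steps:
R = ⅔ (R = -⅓*(-2) = ⅔ ≈ 0.66667)
U(w) = 2*w
(U(a(-5))*(-38))*R = ((2*(-5))*(-38))*(⅔) = -10*(-38)*(⅔) = 380*(⅔) = 760/3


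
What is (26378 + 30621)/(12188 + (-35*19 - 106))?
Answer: 56999/11417 ≈ 4.9925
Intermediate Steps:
(26378 + 30621)/(12188 + (-35*19 - 106)) = 56999/(12188 + (-665 - 106)) = 56999/(12188 - 771) = 56999/11417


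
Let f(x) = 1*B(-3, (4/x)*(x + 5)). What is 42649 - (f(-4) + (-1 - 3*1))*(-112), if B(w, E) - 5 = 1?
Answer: 42873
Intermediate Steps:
B(w, E) = 6 (B(w, E) = 5 + 1 = 6)
f(x) = 6 (f(x) = 1*6 = 6)
42649 - (f(-4) + (-1 - 3*1))*(-112) = 42649 - (6 + (-1 - 3*1))*(-112) = 42649 - (6 + (-1 - 3))*(-112) = 42649 - (6 - 4)*(-112) = 42649 - 2*(-112) = 42649 - 1*(-224) = 42649 + 224 = 42873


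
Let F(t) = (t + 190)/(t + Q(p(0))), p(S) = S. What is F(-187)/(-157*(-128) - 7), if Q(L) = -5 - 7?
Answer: -3/3997711 ≈ -7.5043e-7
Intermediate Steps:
Q(L) = -12
F(t) = (190 + t)/(-12 + t) (F(t) = (t + 190)/(t - 12) = (190 + t)/(-12 + t))
F(-187)/(-157*(-128) - 7) = ((190 - 187)/(-12 - 187))/(-157*(-128) - 7) = (3/(-199))/(20096 - 7) = -1/199*3/20089 = -3/199*1/20089 = -3/3997711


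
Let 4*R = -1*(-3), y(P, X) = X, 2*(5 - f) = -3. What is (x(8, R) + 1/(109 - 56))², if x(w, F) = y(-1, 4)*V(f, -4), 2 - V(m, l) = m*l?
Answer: 35247969/2809 ≈ 12548.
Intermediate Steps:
f = 13/2 (f = 5 - ½*(-3) = 5 + 3/2 = 13/2 ≈ 6.5000)
V(m, l) = 2 - l*m (V(m, l) = 2 - m*l = 2 - l*m)
R = ¾ (R = (-1*(-3))/4 = (¼)*3 = ¾ ≈ 0.75000)
x(w, F) = 112 (x(w, F) = 4*(2 - 1*(-4)*13/2) = 4*(2 + 26) = 4*28 = 112)
(x(8, R) + 1/(109 - 56))² = (112 + 1/(109 - 56))² = (112 + 1/53)² = (5937/53)² = 35247969/2809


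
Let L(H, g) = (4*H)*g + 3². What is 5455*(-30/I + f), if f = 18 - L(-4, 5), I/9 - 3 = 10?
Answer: 18879755/39 ≈ 4.8410e+5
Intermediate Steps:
I = 117 (I = 27 + 9*10 = 27 + 90 = 117)
L(H, g) = 9 + 4*H*g (L(H, g) = 4*H*g + 9 = 9 + 4*H*g)
f = 89 (f = 18 - (9 + 4*(-4)*5) = 18 - (9 - 80) = 18 - 1*(-71) = 18 + 71 = 89)
5455*(-30/I + f) = 5455*(-30/117 + 89) = 5455*(-30*1/117 + 89) = 5455*(-10/39 + 89) = 5455*(3461/39) = 18879755/39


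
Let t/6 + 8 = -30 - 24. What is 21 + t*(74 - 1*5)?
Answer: -25647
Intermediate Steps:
t = -372 (t = -48 + 6*(-30 - 24) = -48 + 6*(-54) = -48 - 324 = -372)
21 + t*(74 - 1*5) = 21 - 372*(74 - 1*5) = 21 - 372*(74 - 5) = 21 - 372*69 = 21 - 25668 = -25647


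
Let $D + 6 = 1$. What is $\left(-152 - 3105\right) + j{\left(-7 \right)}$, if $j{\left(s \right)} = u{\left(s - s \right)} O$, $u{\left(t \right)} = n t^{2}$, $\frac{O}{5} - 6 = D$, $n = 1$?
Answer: $-3257$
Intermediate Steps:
$D = -5$ ($D = -6 + 1 = -5$)
$O = 5$ ($O = 30 + 5 \left(-5\right) = 30 - 25 = 5$)
$u{\left(t \right)} = t^{2}$ ($u{\left(t \right)} = 1 t^{2} = t^{2}$)
$j{\left(s \right)} = 0$ ($j{\left(s \right)} = \left(s - s\right)^{2} \cdot 5 = 0^{2} \cdot 5 = 0 \cdot 5 = 0$)
$\left(-152 - 3105\right) + j{\left(-7 \right)} = \left(-152 - 3105\right) + 0 = -3257 + 0 = -3257$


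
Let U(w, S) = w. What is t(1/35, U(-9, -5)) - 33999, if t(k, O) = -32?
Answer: -34031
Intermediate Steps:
t(1/35, U(-9, -5)) - 33999 = -32 - 33999 = -34031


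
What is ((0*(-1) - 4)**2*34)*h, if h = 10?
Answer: 5440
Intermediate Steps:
((0*(-1) - 4)**2*34)*h = ((0*(-1) - 4)**2*34)*10 = ((0 - 4)**2*34)*10 = ((-4)**2*34)*10 = (16*34)*10 = 544*10 = 5440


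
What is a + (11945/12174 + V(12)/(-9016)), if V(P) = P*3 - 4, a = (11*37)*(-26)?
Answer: -145172663717/13720098 ≈ -10581.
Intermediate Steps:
a = -10582 (a = 407*(-26) = -10582)
V(P) = -4 + 3*P (V(P) = 3*P - 4 = -4 + 3*P)
a + (11945/12174 + V(12)/(-9016)) = -10582 + (11945/12174 + (-4 + 3*12)/(-9016)) = -10582 + (11945*(1/12174) + (-4 + 36)*(-1/9016)) = -10582 + (11945/12174 + 32*(-1/9016)) = -10582 + (11945/12174 - 4/1127) = -10582 + 13413319/13720098 = -145172663717/13720098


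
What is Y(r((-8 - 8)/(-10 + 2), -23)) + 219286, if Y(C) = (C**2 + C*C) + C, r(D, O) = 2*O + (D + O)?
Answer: 228197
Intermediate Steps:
r(D, O) = D + 3*O
Y(C) = C + 2*C**2 (Y(C) = (C**2 + C**2) + C = 2*C**2 + C = C + 2*C**2)
Y(r((-8 - 8)/(-10 + 2), -23)) + 219286 = ((-8 - 8)/(-10 + 2) + 3*(-23))*(1 + 2*((-8 - 8)/(-10 + 2) + 3*(-23))) + 219286 = (-16/(-8) - 69)*(1 + 2*(-16/(-8) - 69)) + 219286 = (-16*(-1/8) - 69)*(1 + 2*(-16*(-1/8) - 69)) + 219286 = (2 - 69)*(1 + 2*(2 - 69)) + 219286 = -67*(1 + 2*(-67)) + 219286 = -67*(1 - 134) + 219286 = -67*(-133) + 219286 = 8911 + 219286 = 228197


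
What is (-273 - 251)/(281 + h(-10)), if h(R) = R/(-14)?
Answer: -917/493 ≈ -1.8600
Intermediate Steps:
h(R) = -R/14 (h(R) = R*(-1/14) = -R/14)
(-273 - 251)/(281 + h(-10)) = (-273 - 251)/(281 - 1/14*(-10)) = -524/(281 + 5/7) = -524/1972/7 = -524*7/1972 = -917/493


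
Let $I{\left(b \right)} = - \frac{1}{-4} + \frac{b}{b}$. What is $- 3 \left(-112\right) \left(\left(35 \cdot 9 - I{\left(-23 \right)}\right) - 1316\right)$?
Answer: $-336756$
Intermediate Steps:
$I{\left(b \right)} = \frac{5}{4}$ ($I{\left(b \right)} = \left(-1\right) \left(- \frac{1}{4}\right) + 1 = \frac{1}{4} + 1 = \frac{5}{4}$)
$- 3 \left(-112\right) \left(\left(35 \cdot 9 - I{\left(-23 \right)}\right) - 1316\right) = - 3 \left(-112\right) \left(\left(35 \cdot 9 - \frac{5}{4}\right) - 1316\right) = - \left(-336\right) \left(\left(315 - \frac{5}{4}\right) - 1316\right) = - \left(-336\right) \left(\frac{1255}{4} - 1316\right) = - \frac{\left(-336\right) \left(-4009\right)}{4} = \left(-1\right) 336756 = -336756$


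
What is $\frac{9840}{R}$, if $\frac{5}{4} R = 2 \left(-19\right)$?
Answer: $- \frac{6150}{19} \approx -323.68$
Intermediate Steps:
$R = - \frac{152}{5}$ ($R = \frac{4 \cdot 2 \left(-19\right)}{5} = \frac{4}{5} \left(-38\right) = - \frac{152}{5} \approx -30.4$)
$\frac{9840}{R} = \frac{9840}{- \frac{152}{5}} = 9840 \left(- \frac{5}{152}\right) = - \frac{6150}{19}$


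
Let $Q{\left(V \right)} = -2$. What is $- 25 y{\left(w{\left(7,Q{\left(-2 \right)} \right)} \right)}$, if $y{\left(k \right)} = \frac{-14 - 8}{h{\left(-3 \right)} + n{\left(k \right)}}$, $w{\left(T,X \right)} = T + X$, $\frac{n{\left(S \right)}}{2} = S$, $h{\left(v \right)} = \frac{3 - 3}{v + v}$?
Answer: $55$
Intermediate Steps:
$h{\left(v \right)} = 0$ ($h{\left(v \right)} = \frac{0}{2 v} = 0 \frac{1}{2 v} = 0$)
$n{\left(S \right)} = 2 S$
$y{\left(k \right)} = - \frac{11}{k}$ ($y{\left(k \right)} = \frac{-14 - 8}{0 + 2 k} = - \frac{22}{2 k} = - 22 \frac{1}{2 k} = - \frac{11}{k}$)
$- 25 y{\left(w{\left(7,Q{\left(-2 \right)} \right)} \right)} = - 25 \left(- \frac{11}{7 - 2}\right) = - 25 \left(- \frac{11}{5}\right) = - 25 \left(\left(-11\right) \frac{1}{5}\right) = \left(-25\right) \left(- \frac{11}{5}\right) = 55$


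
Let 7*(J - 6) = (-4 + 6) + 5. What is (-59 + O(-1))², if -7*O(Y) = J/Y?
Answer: 3364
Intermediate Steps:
J = 7 (J = 6 + ((-4 + 6) + 5)/7 = 6 + (2 + 5)/7 = 6 + (⅐)*7 = 6 + 1 = 7)
O(Y) = -1/Y
(-59 + O(-1))² = (-59 - 1/(-1))² = (-59 - 1*(-1))² = (-59 + 1)² = (-58)² = 3364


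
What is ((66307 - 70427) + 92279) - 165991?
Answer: -77832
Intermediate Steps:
((66307 - 70427) + 92279) - 165991 = (-4120 + 92279) - 165991 = 88159 - 165991 = -77832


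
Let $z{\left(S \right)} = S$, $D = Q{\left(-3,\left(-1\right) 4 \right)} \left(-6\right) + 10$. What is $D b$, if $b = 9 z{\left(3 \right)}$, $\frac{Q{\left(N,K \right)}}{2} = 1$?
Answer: $-54$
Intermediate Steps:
$Q{\left(N,K \right)} = 2$ ($Q{\left(N,K \right)} = 2 \cdot 1 = 2$)
$D = -2$ ($D = 2 \left(-6\right) + 10 = -12 + 10 = -2$)
$b = 27$ ($b = 9 \cdot 3 = 27$)
$D b = \left(-2\right) 27 = -54$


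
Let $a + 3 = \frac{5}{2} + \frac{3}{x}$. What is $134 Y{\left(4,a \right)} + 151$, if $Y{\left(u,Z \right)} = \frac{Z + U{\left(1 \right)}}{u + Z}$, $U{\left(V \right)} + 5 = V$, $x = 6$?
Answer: $17$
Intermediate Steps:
$a = 0$ ($a = -3 + \left(\frac{5}{2} + \frac{3}{6}\right) = -3 + \left(5 \cdot \frac{1}{2} + 3 \cdot \frac{1}{6}\right) = -3 + \left(\frac{5}{2} + \frac{1}{2}\right) = -3 + 3 = 0$)
$U{\left(V \right)} = -5 + V$
$Y{\left(u,Z \right)} = \frac{-4 + Z}{Z + u}$ ($Y{\left(u,Z \right)} = \frac{Z + \left(-5 + 1\right)}{u + Z} = \frac{Z - 4}{Z + u} = \frac{-4 + Z}{Z + u}$)
$134 Y{\left(4,a \right)} + 151 = 134 \frac{-4 + 0}{0 + 4} + 151 = 134 \cdot \frac{1}{4} \left(-4\right) + 151 = 134 \left(-1\right) + 151 = -134 + 151 = 17$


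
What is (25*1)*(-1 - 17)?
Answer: -450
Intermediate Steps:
(25*1)*(-1 - 17) = 25*(-18) = -450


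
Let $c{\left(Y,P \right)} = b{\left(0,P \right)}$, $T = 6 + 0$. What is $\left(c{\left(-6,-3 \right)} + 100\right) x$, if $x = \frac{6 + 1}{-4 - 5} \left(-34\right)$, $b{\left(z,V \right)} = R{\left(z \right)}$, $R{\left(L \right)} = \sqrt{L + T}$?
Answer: $\frac{23800}{9} + \frac{238 \sqrt{6}}{9} \approx 2709.2$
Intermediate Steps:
$T = 6$
$R{\left(L \right)} = \sqrt{6 + L}$ ($R{\left(L \right)} = \sqrt{L + 6} = \sqrt{6 + L}$)
$b{\left(z,V \right)} = \sqrt{6 + z}$
$c{\left(Y,P \right)} = \sqrt{6}$ ($c{\left(Y,P \right)} = \sqrt{6 + 0} = \sqrt{6}$)
$x = \frac{238}{9}$ ($x = \frac{7}{-9} \left(-34\right) = 7 \left(- \frac{1}{9}\right) \left(-34\right) = \left(- \frac{7}{9}\right) \left(-34\right) = \frac{238}{9} \approx 26.444$)
$\left(c{\left(-6,-3 \right)} + 100\right) x = \left(\sqrt{6} + 100\right) \frac{238}{9} = \left(100 + \sqrt{6}\right) \frac{238}{9} = \frac{23800}{9} + \frac{238 \sqrt{6}}{9}$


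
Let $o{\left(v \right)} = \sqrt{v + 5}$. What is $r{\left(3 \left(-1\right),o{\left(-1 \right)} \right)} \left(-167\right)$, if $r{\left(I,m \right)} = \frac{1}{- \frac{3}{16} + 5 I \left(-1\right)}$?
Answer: $- \frac{2672}{237} \approx -11.274$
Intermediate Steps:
$o{\left(v \right)} = \sqrt{5 + v}$
$r{\left(I,m \right)} = \frac{1}{- \frac{3}{16} - 5 I}$ ($r{\left(I,m \right)} = \frac{1}{\left(-3\right) \frac{1}{16} - 5 I} = \frac{1}{- \frac{3}{16} - 5 I}$)
$r{\left(3 \left(-1\right),o{\left(-1 \right)} \right)} \left(-167\right) = - \frac{16}{3 + 80 \cdot 3 \left(-1\right)} \left(-167\right) = - \frac{16}{3 + 80 \left(-3\right)} \left(-167\right) = - \frac{16}{3 - 240} \left(-167\right) = - \frac{16}{-237} \left(-167\right) = \left(-16\right) \left(- \frac{1}{237}\right) \left(-167\right) = \frac{16}{237} \left(-167\right) = - \frac{2672}{237}$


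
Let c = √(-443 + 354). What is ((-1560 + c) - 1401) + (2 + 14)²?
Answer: -2705 + I*√89 ≈ -2705.0 + 9.434*I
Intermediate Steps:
c = I*√89 (c = √(-89) = I*√89 ≈ 9.434*I)
((-1560 + c) - 1401) + (2 + 14)² = ((-1560 + I*√89) - 1401) + (2 + 14)² = (-2961 + I*√89) + 16² = (-2961 + I*√89) + 256 = -2705 + I*√89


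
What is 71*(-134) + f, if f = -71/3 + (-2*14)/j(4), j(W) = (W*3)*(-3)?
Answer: -85832/9 ≈ -9536.9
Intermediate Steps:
j(W) = -9*W (j(W) = (3*W)*(-3) = -9*W)
f = -206/9 (f = -71/3 + (-2*14)/((-9*4)) = -71*⅓ - 28/(-36) = -71/3 - 28*(-1/36) = -71/3 + 7/9 = -206/9 ≈ -22.889)
71*(-134) + f = 71*(-134) - 206/9 = -9514 - 206/9 = -85832/9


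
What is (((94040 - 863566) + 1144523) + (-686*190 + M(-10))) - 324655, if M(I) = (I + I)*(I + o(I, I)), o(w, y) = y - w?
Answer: -79798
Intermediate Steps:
M(I) = 2*I² (M(I) = (I + I)*(I + (I - I)) = (2*I)*(I + 0) = (2*I)*I = 2*I²)
(((94040 - 863566) + 1144523) + (-686*190 + M(-10))) - 324655 = (((94040 - 863566) + 1144523) + (-686*190 + 2*(-10)²)) - 324655 = ((-769526 + 1144523) + (-130340 + 2*100)) - 324655 = (374997 + (-130340 + 200)) - 324655 = (374997 - 130140) - 324655 = 244857 - 324655 = -79798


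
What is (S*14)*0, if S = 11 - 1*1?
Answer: 0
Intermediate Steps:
S = 10 (S = 11 - 1 = 10)
(S*14)*0 = (10*14)*0 = 140*0 = 0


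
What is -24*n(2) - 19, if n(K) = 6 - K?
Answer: -115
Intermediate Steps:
-24*n(2) - 19 = -24*(6 - 1*2) - 19 = -24*(6 - 2) - 19 = -24*4 - 19 = -96 - 19 = -115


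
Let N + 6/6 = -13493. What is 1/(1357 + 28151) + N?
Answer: -398180951/29508 ≈ -13494.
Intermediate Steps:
N = -13494 (N = -1 - 13493 = -13494)
1/(1357 + 28151) + N = 1/(1357 + 28151) - 13494 = 1/29508 - 13494 = -398180951/29508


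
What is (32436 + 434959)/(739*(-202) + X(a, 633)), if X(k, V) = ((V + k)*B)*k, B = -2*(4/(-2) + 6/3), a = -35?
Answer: -467395/149278 ≈ -3.1310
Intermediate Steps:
B = 0 (B = -2*(4*(-½) + 6*(⅓)) = -2*(-2 + 2) = -2*0 = 0)
X(k, V) = 0 (X(k, V) = ((V + k)*0)*k = 0*k = 0)
(32436 + 434959)/(739*(-202) + X(a, 633)) = (32436 + 434959)/(739*(-202) + 0) = 467395/(-149278 + 0) = 467395/(-149278) = 467395*(-1/149278) = -467395/149278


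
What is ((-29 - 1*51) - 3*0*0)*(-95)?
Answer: 7600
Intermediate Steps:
((-29 - 1*51) - 3*0*0)*(-95) = ((-29 - 51) + 0*0)*(-95) = (-80 + 0)*(-95) = -80*(-95) = 7600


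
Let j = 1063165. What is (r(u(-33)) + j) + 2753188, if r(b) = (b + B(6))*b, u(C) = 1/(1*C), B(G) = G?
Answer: 4156008220/1089 ≈ 3.8164e+6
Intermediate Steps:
u(C) = 1/C
r(b) = b*(6 + b) (r(b) = (b + 6)*b = (6 + b)*b = b*(6 + b))
(r(u(-33)) + j) + 2753188 = ((6 + 1/(-33))/(-33) + 1063165) + 2753188 = (-(6 - 1/33)/33 + 1063165) + 2753188 = (-1/33*197/33 + 1063165) + 2753188 = (-197/1089 + 1063165) + 2753188 = 1157786488/1089 + 2753188 = 4156008220/1089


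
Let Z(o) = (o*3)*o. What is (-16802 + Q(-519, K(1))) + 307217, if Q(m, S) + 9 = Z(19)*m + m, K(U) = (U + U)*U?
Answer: -272190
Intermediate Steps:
K(U) = 2*U² (K(U) = (2*U)*U = 2*U²)
Z(o) = 3*o² (Z(o) = (3*o)*o = 3*o²)
Q(m, S) = -9 + 1084*m (Q(m, S) = -9 + ((3*19²)*m + m) = -9 + ((3*361)*m + m) = -9 + (1083*m + m) = -9 + 1084*m)
(-16802 + Q(-519, K(1))) + 307217 = (-16802 + (-9 + 1084*(-519))) + 307217 = (-16802 + (-9 - 562596)) + 307217 = (-16802 - 562605) + 307217 = -579407 + 307217 = -272190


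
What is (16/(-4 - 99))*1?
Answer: -16/103 ≈ -0.15534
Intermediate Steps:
(16/(-4 - 99))*1 = (16/(-103))*1 = (16*(-1/103))*1 = -16/103*1 = -16/103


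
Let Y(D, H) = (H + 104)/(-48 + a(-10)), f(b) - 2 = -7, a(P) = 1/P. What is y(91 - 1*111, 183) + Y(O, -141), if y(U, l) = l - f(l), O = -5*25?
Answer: 2454/13 ≈ 188.77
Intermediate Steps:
O = -125
a(P) = 1/P
f(b) = -5 (f(b) = 2 - 7 = -5)
Y(D, H) = -80/37 - 10*H/481 (Y(D, H) = (H + 104)/(-48 + 1/(-10)) = (104 + H)/(-48 - ⅒) = (104 + H)/(-481/10) = (104 + H)*(-10/481) = -80/37 - 10*H/481)
y(U, l) = 5 + l (y(U, l) = l - 1*(-5) = l + 5 = 5 + l)
y(91 - 1*111, 183) + Y(O, -141) = (5 + 183) + (-80/37 - 10/481*(-141)) = 188 + (-80/37 + 1410/481) = 188 + 10/13 = 2454/13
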